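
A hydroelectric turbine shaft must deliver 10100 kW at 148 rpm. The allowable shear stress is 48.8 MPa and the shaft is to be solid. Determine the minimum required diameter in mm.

ω = 2π·148/60 = 15.50 rad/s, so T = P/ω = 10100×10³ / 15.50 = 651700 N·m.
For a solid shaft τ_max = 16T/(πd³), so d = (16T/(π τ_allow))^(1/3) = (16·651700/(π·4.88×10^7))^(1/3) = 0.4082 m.

408 mm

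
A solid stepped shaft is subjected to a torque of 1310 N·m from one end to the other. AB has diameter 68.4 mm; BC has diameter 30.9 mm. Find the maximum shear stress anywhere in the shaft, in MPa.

Under the same torque, τ_max = 16T/(πd³) is largest where d is smallest — segment BC (d = 30.9 mm).
τ_max = 16·1310/(π·(0.0309)³) = 2.261×10^8 Pa.

226 MPa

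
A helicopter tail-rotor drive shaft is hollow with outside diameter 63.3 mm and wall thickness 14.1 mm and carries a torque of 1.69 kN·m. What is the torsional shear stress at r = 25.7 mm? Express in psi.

J = π(d_o⁴ − d_i⁴)/32 = π(0.0633⁴ − 0.0351⁴)/32 = 1.427×10^-6 m⁴.
Shear stress varies linearly with radius: τ = T·r/J = 1690 × 0.0257 / 1.427×10^-6 = 3.043×10^7 Pa.

4410 psi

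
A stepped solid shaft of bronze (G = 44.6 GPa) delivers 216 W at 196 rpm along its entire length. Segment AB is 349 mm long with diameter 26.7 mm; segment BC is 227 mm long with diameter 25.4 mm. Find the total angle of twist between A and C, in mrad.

ω = 2π·196/60 = 20.53 rad/s, so T = P/ω = 216 / 20.53 = 10.52 N·m.
J_AB = π(0.0267)⁴/32 = 4.99×10^-8 m⁴; J_BC = π(0.0254)⁴/32 = 4.09×10^-8 m⁴.
θ = (T/G)·Σ L_i/J_i = (10.52/44.6×10⁹)·(0.349/4.99×10^-8 + 0.227/4.09×10^-8) = 2.961×10^-3 rad.

2.96 mrad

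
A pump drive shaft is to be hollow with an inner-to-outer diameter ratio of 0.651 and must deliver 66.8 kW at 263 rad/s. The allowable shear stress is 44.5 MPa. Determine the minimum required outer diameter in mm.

32.8 mm

ω = 263 rad/s, so T = P/ω = 66.8×10³ / 263.0 = 254.0 N·m.
For a hollow shaft with d_i/d_o = 0.651: τ_max = 16T/(π d_o³ (1−k⁴)), so d_o = [16T/(π τ_allow (1−k⁴))]^(1/3) = [16·254.0/(π·4.45×10^7·0.8204)]^(1/3) = 0.03285 m.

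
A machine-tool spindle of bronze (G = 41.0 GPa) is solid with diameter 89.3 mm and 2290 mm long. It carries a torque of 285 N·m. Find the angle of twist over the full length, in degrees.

0.146°

J = πd⁴/32 = π(0.0893)⁴/32 = 6.243×10^-6 m⁴.
θ = T·L/(G·J) = 285.0 × 2.29 / (41.0×10⁹ × 6.243×10^-6) = 2.550×10^-3 rad.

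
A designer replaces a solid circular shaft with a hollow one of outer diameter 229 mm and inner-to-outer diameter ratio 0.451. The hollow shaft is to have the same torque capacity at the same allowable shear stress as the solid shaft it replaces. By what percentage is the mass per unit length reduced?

Equal τ_max and T ⇒ the solid shaft needs d_s³ = d_o³(1−k⁴), so d_s = 229·(1−0.451⁴)^(1/3) = 225.8 mm.
Area ratio A_h/A_s = d_o²(1−k²)/d_s² = (1−k²)/(1−k⁴)^(2/3) = 0.8194.
Mass saving = 1 − 0.8194 = 18.1 %.

18.1 %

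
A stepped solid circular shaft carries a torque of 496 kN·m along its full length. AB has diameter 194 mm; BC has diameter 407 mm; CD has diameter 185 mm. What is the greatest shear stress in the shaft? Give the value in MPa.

Under the same torque, τ_max = 16T/(πd³) is largest where d is smallest — segment CD (d = 185 mm).
τ_max = 16·496000/(π·(0.185)³) = 3.990×10^8 Pa.

399 MPa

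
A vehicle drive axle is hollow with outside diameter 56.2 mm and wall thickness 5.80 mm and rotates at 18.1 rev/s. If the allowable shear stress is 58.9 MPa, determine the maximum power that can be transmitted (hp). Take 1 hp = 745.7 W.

189 hp

J = π(d_o⁴ − d_i⁴)/32 = π(0.0562⁴ − 0.0446⁴)/32 = 5.909×10^-7 m⁴.
T_max = τ_allow·J/r = 5.89×10^7 × 5.909×10^-7 / 0.0281 = 1239 N·m.
ω = 2π·18.1 = 113.7 rad/s, so P_max = T_max·ω = 1.409×10^5 W.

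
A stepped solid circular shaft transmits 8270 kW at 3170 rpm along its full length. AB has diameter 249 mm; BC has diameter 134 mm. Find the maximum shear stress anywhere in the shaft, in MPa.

52.7 MPa

ω = 2π·3170/60 = 332.0 rad/s, so T = P/ω = 8270×10³ / 332.0 = 24910 N·m.
Under the same torque, τ_max = 16T/(πd³) is largest where d is smallest — segment BC (d = 134 mm).
τ_max = 16·24910/(π·(0.134)³) = 5.273×10^7 Pa.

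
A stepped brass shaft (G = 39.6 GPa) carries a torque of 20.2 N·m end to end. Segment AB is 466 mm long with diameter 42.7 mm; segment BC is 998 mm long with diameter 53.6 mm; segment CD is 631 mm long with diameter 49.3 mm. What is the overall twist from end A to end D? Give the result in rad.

J_AB = π(0.0427)⁴/32 = 3.26×10^-7 m⁴; J_BC = π(0.0536)⁴/32 = 8.10×10^-7 m⁴; J_CD = π(0.0493)⁴/32 = 5.80×10^-7 m⁴.
θ = (T/G)·Σ L_i/J_i = (20.20/39.6×10⁹)·(0.466/3.26×10^-7 + 0.998/8.10×10^-7 + 0.631/5.80×10^-7) = 1.912×10^-3 rad.

0.00191 rad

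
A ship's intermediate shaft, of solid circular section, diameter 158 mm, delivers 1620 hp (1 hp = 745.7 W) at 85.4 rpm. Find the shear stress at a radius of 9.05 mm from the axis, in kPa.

20000 kPa

ω = 2π·85.4/60 = 8.943 rad/s, so T = P/ω = 1620×745.7 / 8.943 = 135100 N·m.
J = πd⁴/32 = π(0.158)⁴/32 = 6.118×10^-5 m⁴.
Shear stress varies linearly with radius: τ = T·r/J = 135100 × 0.00905 / 6.118×10^-5 = 1.998×10^7 Pa.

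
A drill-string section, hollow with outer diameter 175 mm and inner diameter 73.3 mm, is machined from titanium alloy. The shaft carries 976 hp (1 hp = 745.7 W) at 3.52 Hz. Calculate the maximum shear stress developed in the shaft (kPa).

ω = 2π·3.52 = 22.12 rad/s, so T = P/ω = 976×745.7 / 22.12 = 32910 N·m.
J = π(d_o⁴ − d_i⁴)/32 = π(0.175⁴ − 0.0733⁴)/32 = 8.924×10^-5 m⁴.
τ_max = T·r/J = 32910 × 0.0875 / 8.924×10^-5 = 3.226×10^7 Pa.

32300 kPa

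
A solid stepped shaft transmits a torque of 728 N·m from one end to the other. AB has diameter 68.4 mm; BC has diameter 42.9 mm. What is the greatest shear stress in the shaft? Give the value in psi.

6810 psi

Under the same torque, τ_max = 16T/(πd³) is largest where d is smallest — segment BC (d = 42.9 mm).
τ_max = 16·728.0/(π·(0.0429)³) = 4.696×10^7 Pa.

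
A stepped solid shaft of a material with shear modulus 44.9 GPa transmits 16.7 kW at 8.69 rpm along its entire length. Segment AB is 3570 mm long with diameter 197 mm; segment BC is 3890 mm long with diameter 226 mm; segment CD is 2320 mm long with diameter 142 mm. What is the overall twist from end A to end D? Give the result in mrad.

ω = 2π·8.69/60 = 0.9100 rad/s, so T = P/ω = 16.7×10³ / 0.9100 = 18350 N·m.
J_AB = π(0.197)⁴/32 = 1.48×10^-4 m⁴; J_BC = π(0.226)⁴/32 = 2.56×10^-4 m⁴; J_CD = π(0.142)⁴/32 = 3.99×10^-5 m⁴.
θ = (T/G)·Σ L_i/J_i = (18350/44.9×10⁹)·(3.57/1.48×10^-4 + 3.89/2.56×10^-4 + 2.32/3.99×10^-5) = 0.03983 rad.

39.8 mrad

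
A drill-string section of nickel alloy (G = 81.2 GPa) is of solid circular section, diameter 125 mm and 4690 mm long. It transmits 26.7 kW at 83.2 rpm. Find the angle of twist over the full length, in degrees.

0.423°

ω = 2π·83.2/60 = 8.713 rad/s, so T = P/ω = 26.7×10³ / 8.713 = 3064 N·m.
J = πd⁴/32 = π(0.125)⁴/32 = 2.397×10^-5 m⁴.
θ = T·L/(G·J) = 3064 × 4.69 / (81.2×10⁹ × 2.397×10^-5) = 7.385×10^-3 rad.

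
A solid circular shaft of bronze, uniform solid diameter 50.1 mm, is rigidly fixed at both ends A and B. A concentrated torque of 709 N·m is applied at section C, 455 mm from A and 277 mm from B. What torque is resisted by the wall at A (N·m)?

With uniform GJ and both ends fixed, compatibility θ_AC = θ_CB gives T_A·a = T_B·b, together with T_A + T_B = T₀.
T_A = T₀·b/(a+b) = 709.0·277/732.0 = 268.3 N·m; T_B = 440.7 N·m.

268 N·m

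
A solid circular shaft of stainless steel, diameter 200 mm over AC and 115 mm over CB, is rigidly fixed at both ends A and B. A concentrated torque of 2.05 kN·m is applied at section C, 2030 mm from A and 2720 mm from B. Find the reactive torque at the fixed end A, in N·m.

Compatibility: T_A·a/J_AC = T_B·b/J_CB with T_A + T_B = T₀.
J_AC = 1.57×10^-4 m⁴, J_CB = 1.72×10^-5 m⁴, so T_A = T₀·(J_AC/a)/((J_AC/a)+(J_CB/b)) = 1895 N·m, T_B = 154.6 N·m.

1900 N·m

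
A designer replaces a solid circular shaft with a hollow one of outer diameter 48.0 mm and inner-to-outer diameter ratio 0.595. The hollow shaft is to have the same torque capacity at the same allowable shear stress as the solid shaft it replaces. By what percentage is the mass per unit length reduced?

Equal τ_max and T ⇒ the solid shaft needs d_s³ = d_o³(1−k⁴), so d_s = 48.0·(1−0.595⁴)^(1/3) = 45.90 mm.
Area ratio A_h/A_s = d_o²(1−k²)/d_s² = (1−k²)/(1−k⁴)^(2/3) = 0.7063.
Mass saving = 1 − 0.7063 = 29.4 %.

29.4 %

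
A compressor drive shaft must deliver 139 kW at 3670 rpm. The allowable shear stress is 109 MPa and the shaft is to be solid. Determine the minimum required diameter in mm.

ω = 2π·3670/60 = 384.3 rad/s, so T = P/ω = 139×10³ / 384.3 = 361.7 N·m.
For a solid shaft τ_max = 16T/(πd³), so d = (16T/(π τ_allow))^(1/3) = (16·361.7/(π·1.09×10^8))^(1/3) = 0.02566 m.

25.7 mm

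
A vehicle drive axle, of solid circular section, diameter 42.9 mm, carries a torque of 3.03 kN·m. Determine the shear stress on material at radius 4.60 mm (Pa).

J = πd⁴/32 = π(0.0429)⁴/32 = 3.325×10^-7 m⁴.
Shear stress varies linearly with radius: τ = T·r/J = 3030 × 0.00460 / 3.325×10^-7 = 4.192×10^7 Pa.

4.19e7 Pa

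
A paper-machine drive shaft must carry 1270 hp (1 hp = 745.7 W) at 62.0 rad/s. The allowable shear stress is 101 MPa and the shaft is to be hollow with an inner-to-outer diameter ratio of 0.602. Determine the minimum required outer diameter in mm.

ω = 62.0 rad/s, so T = P/ω = 1270×745.7 / 62.00 = 15270 N·m.
For a hollow shaft with d_i/d_o = 0.602: τ_max = 16T/(π d_o³ (1−k⁴)), so d_o = [16T/(π τ_allow (1−k⁴))]^(1/3) = [16·15270/(π·1.01×10^8·0.8687)]^(1/3) = 0.09607 m.

96.1 mm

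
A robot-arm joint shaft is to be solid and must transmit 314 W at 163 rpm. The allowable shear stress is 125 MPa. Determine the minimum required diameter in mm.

ω = 2π·163/60 = 17.07 rad/s, so T = P/ω = 314 / 17.07 = 18.40 N·m.
For a solid shaft τ_max = 16T/(πd³), so d = (16T/(π τ_allow))^(1/3) = (16·18.40/(π·1.25×10^8))^(1/3) = 0.009084 m.

9.08 mm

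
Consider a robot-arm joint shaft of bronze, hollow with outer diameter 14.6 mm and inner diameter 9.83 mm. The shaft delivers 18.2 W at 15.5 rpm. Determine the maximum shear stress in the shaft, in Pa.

ω = 2π·15.5/60 = 1.623 rad/s, so T = P/ω = 18.2 / 1.623 = 11.21 N·m.
J = π(d_o⁴ − d_i⁴)/32 = π(0.0146⁴ − 0.00983⁴)/32 = 3.544×10^-9 m⁴.
τ_max = T·r/J = 11.21 × 0.00730 / 3.544×10^-9 = 2.310×10^7 Pa.

2.31e7 Pa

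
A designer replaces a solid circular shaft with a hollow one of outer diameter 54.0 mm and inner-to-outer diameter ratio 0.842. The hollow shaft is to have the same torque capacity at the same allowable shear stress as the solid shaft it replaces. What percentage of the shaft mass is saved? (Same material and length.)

53.6 %

Equal τ_max and T ⇒ the solid shaft needs d_s³ = d_o³(1−k⁴), so d_s = 54.0·(1−0.842⁴)^(1/3) = 42.78 mm.
Area ratio A_h/A_s = d_o²(1−k²)/d_s² = (1−k²)/(1−k⁴)^(2/3) = 0.4636.
Mass saving = 1 − 0.4636 = 53.6 %.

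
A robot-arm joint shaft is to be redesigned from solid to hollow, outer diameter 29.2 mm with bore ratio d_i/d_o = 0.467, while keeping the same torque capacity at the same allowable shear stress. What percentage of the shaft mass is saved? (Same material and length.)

19.2 %

Equal τ_max and T ⇒ the solid shaft needs d_s³ = d_o³(1−k⁴), so d_s = 29.2·(1−0.467⁴)^(1/3) = 28.73 mm.
Area ratio A_h/A_s = d_o²(1−k²)/d_s² = (1−k²)/(1−k⁴)^(2/3) = 0.8077.
Mass saving = 1 − 0.8077 = 19.2 %.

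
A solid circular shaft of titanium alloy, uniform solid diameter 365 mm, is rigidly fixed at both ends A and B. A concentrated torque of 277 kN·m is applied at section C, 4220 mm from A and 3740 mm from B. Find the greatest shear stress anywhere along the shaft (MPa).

15.4 MPa

With uniform GJ and both ends fixed, compatibility θ_AC = θ_CB gives T_A·a = T_B·b, together with T_A + T_B = T₀.
T_A = T₀·b/(a+b) = 277000·3740/7960 = 130100 N·m; T_B = 146900 N·m.
τ in each portion: τ_AC = 1.36×10^7 Pa, τ_CB = 1.54×10^7 Pa; maximum is in CB.
τ_max = T_CB·r/J = 146900·0.182/1.74×10^-3 = 1.538×10^7 Pa.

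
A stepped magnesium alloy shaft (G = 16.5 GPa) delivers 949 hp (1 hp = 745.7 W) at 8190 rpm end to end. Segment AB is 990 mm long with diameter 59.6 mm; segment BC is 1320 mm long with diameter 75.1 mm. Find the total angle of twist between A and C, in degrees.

3.50°

ω = 2π·8190/60 = 857.7 rad/s, so T = P/ω = 949×745.7 / 857.7 = 825.1 N·m.
J_AB = π(0.0596)⁴/32 = 1.24×10^-6 m⁴; J_BC = π(0.0751)⁴/32 = 3.12×10^-6 m⁴.
θ = (T/G)·Σ L_i/J_i = (825.1/16.5×10⁹)·(0.990/1.24×10^-6 + 1.32/3.12×10^-6) = 0.06110 rad.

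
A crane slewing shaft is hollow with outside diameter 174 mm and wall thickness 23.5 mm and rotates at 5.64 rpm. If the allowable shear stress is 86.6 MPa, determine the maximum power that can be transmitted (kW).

37.9 kW

J = π(d_o⁴ − d_i⁴)/32 = π(0.174⁴ − 0.127⁴)/32 = 6.445×10^-5 m⁴.
T_max = τ_allow·J/r = 8.66×10^7 × 6.445×10^-5 / 0.0870 = 64150 N·m.
ω = 2π·5.64/60 = 0.5906 rad/s, so P_max = T_max·ω = 3.789×10^4 W.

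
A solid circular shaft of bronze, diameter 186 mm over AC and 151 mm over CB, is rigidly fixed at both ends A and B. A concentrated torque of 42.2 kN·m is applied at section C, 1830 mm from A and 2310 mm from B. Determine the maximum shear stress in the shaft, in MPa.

24.8 MPa

Compatibility: T_A·a/J_AC = T_B·b/J_CB with T_A + T_B = T₀.
J_AC = 1.18×10^-4 m⁴, J_CB = 5.10×10^-5 m⁴, so T_A = T₀·(J_AC/a)/((J_AC/a)+(J_CB/b)) = 31400 N·m, T_B = 10800 N·m.
τ in each portion: τ_AC = 2.48×10^7 Pa, τ_CB = 1.60×10^7 Pa; maximum is in AC.
τ_max = T_AC·r/J = 31400·0.0930/1.18×10^-4 = 2.485×10^7 Pa.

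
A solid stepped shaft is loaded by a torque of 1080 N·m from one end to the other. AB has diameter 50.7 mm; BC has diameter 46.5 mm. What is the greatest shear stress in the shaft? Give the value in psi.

7930 psi

Under the same torque, τ_max = 16T/(πd³) is largest where d is smallest — segment BC (d = 46.5 mm).
τ_max = 16·1080/(π·(0.0465)³) = 5.471×10^7 Pa.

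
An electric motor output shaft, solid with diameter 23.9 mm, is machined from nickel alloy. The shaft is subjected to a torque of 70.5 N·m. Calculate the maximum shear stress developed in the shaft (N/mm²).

26.3 N/mm²

J = πd⁴/32 = π(0.0239)⁴/32 = 3.203×10^-8 m⁴.
τ_max = T·r/J = 70.50 × 0.0119 / 3.203×10^-8 = 2.630×10^7 Pa.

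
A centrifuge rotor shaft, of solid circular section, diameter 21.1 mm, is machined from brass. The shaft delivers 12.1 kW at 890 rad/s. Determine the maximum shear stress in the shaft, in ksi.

1.07 ksi

ω = 890 rad/s, so T = P/ω = 12.1×10³ / 890.0 = 13.60 N·m.
J = πd⁴/32 = π(0.0211)⁴/32 = 1.946×10^-8 m⁴.
τ_max = T·r/J = 13.60 × 0.0106 / 1.946×10^-8 = 7.371×10^6 Pa.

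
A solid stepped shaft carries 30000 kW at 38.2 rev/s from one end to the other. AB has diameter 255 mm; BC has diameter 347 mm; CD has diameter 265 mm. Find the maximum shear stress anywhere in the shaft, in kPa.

ω = 2π·38.2 = 240.0 rad/s, so T = P/ω = 30000×10³ / 240.0 = 125000 N·m.
Under the same torque, τ_max = 16T/(πd³) is largest where d is smallest — segment AB (d = 255 mm).
τ_max = 16·125000/(π·(0.255)³) = 3.839×10^7 Pa.

38400 kPa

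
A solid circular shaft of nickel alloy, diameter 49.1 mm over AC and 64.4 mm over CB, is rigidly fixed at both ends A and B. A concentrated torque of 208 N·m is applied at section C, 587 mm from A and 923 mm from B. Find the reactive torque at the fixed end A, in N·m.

Compatibility: T_A·a/J_AC = T_B·b/J_CB with T_A + T_B = T₀.
J_AC = 5.71×10^-7 m⁴, J_CB = 1.69×10^-6 m⁴, so T_A = T₀·(J_AC/a)/((J_AC/a)+(J_CB/b)) = 72.17 N·m, T_B = 135.8 N·m.

72.2 N·m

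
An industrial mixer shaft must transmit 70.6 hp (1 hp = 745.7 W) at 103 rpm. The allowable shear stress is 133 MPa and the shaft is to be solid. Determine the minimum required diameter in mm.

ω = 2π·103/60 = 10.79 rad/s, so T = P/ω = 70.6×745.7 / 10.79 = 4881 N·m.
For a solid shaft τ_max = 16T/(πd³), so d = (16T/(π τ_allow))^(1/3) = (16·4881/(π·1.33×10^8))^(1/3) = 0.05718 m.

57.2 mm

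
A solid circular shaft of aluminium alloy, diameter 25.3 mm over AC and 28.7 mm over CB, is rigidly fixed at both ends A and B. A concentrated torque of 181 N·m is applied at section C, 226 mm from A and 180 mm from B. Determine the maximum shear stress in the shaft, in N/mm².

Compatibility: T_A·a/J_AC = T_B·b/J_CB with T_A + T_B = T₀.
J_AC = 4.02×10^-8 m⁴, J_CB = 6.66×10^-8 m⁴, so T_A = T₀·(J_AC/a)/((J_AC/a)+(J_CB/b)) = 58.78 N·m, T_B = 122.2 N·m.
τ in each portion: τ_AC = 1.85×10^7 Pa, τ_CB = 2.63×10^7 Pa; maximum is in CB.
τ_max = T_CB·r/J = 122.2·0.0143/6.66×10^-8 = 2.633×10^7 Pa.

26.3 N/mm²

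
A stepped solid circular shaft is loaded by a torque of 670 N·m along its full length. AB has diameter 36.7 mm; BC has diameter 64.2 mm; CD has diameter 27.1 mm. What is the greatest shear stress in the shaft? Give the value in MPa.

171 MPa

Under the same torque, τ_max = 16T/(πd³) is largest where d is smallest — segment CD (d = 27.1 mm).
τ_max = 16·670.0/(π·(0.0271)³) = 1.714×10^8 Pa.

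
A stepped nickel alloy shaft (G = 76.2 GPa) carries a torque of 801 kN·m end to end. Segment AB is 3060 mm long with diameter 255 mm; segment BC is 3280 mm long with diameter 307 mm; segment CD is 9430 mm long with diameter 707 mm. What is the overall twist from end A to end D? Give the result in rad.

0.121 rad

J_AB = π(0.255)⁴/32 = 4.15×10^-4 m⁴; J_BC = π(0.307)⁴/32 = 8.72×10^-4 m⁴; J_CD = π(0.707)⁴/32 = 0.0245 m⁴.
θ = (T/G)·Σ L_i/J_i = (801000/76.2×10⁹)·(3.06/4.15×10^-4 + 3.28/8.72×10^-4 + 9.43/0.0245) = 0.1211 rad.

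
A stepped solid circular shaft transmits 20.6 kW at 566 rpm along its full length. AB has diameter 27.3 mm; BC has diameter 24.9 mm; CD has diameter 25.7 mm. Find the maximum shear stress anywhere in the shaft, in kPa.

115000 kPa

ω = 2π·566/60 = 59.27 rad/s, so T = P/ω = 20.6×10³ / 59.27 = 347.6 N·m.
Under the same torque, τ_max = 16T/(πd³) is largest where d is smallest — segment BC (d = 24.9 mm).
τ_max = 16·347.6/(π·(0.0249)³) = 1.147×10^8 Pa.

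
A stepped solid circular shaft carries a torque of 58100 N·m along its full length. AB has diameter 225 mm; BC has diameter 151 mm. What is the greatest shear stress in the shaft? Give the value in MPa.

Under the same torque, τ_max = 16T/(πd³) is largest where d is smallest — segment BC (d = 151 mm).
τ_max = 16·58100/(π·(0.151)³) = 8.594×10^7 Pa.

85.9 MPa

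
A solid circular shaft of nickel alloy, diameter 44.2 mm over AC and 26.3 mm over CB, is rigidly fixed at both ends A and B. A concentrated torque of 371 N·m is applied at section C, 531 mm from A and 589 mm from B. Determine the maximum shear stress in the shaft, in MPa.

19.7 MPa

Compatibility: T_A·a/J_AC = T_B·b/J_CB with T_A + T_B = T₀.
J_AC = 3.75×10^-7 m⁴, J_CB = 4.70×10^-8 m⁴, so T_A = T₀·(J_AC/a)/((J_AC/a)+(J_CB/b)) = 333.3 N·m, T_B = 37.67 N·m.
τ in each portion: τ_AC = 1.97×10^7 Pa, τ_CB = 1.05×10^7 Pa; maximum is in AC.
τ_max = T_AC·r/J = 333.3·0.0221/3.75×10^-7 = 1.966×10^7 Pa.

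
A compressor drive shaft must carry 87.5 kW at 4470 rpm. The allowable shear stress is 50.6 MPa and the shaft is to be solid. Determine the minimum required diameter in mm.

ω = 2π·4470/60 = 468.1 rad/s, so T = P/ω = 87.5×10³ / 468.1 = 186.9 N·m.
For a solid shaft τ_max = 16T/(πd³), so d = (16T/(π τ_allow))^(1/3) = (16·186.9/(π·5.06×10^7))^(1/3) = 0.02660 m.

26.6 mm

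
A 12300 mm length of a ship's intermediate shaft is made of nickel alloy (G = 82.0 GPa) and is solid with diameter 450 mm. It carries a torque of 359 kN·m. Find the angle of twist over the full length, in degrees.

0.766°

J = πd⁴/32 = π(0.450)⁴/32 = 4.026×10^-3 m⁴.
θ = T·L/(G·J) = 359000 × 12.3 / (82.0×10⁹ × 4.026×10^-3) = 0.01338 rad.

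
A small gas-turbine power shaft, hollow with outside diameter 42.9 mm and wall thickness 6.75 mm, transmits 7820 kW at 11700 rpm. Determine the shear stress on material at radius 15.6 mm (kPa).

384000 kPa

ω = 2π·11700/60 = 1225 rad/s, so T = P/ω = 7820×10³ / 1225 = 6383 N·m.
J = π(d_o⁴ − d_i⁴)/32 = π(0.0429⁴ − 0.0294⁴)/32 = 2.592×10^-7 m⁴.
Shear stress varies linearly with radius: τ = T·r/J = 6383 × 0.0156 / 2.592×10^-7 = 3.842×10^8 Pa.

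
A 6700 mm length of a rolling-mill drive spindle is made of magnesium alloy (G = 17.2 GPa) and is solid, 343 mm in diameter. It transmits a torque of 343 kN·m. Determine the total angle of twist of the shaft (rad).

J = πd⁴/32 = π(0.343)⁴/32 = 1.359×10^-3 m⁴.
θ = T·L/(G·J) = 343000 × 6.70 / (17.2×10⁹ × 1.359×10^-3) = 0.09833 rad.

0.0983 rad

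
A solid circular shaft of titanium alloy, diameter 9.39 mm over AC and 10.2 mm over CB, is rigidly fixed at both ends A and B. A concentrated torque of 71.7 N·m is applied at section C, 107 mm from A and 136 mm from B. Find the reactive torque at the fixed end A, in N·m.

Compatibility: T_A·a/J_AC = T_B·b/J_CB with T_A + T_B = T₀.
J_AC = 7.63×10^-10 m⁴, J_CB = 1.06×10^-9 m⁴, so T_A = T₀·(J_AC/a)/((J_AC/a)+(J_CB/b)) = 34.22 N·m, T_B = 37.48 N·m.

34.2 N·m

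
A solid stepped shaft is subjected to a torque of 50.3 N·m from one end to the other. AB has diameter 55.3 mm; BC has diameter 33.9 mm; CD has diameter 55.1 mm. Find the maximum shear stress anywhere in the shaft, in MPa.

Under the same torque, τ_max = 16T/(πd³) is largest where d is smallest — segment BC (d = 33.9 mm).
τ_max = 16·50.30/(π·(0.0339)³) = 6.576×10^6 Pa.

6.58 MPa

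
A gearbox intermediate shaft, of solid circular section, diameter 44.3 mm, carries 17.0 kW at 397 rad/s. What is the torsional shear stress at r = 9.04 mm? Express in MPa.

1.02 MPa

ω = 397 rad/s, so T = P/ω = 17.0×10³ / 397.0 = 42.82 N·m.
J = πd⁴/32 = π(0.0443)⁴/32 = 3.781×10^-7 m⁴.
Shear stress varies linearly with radius: τ = T·r/J = 42.82 × 0.00904 / 3.781×10^-7 = 1.024×10^6 Pa.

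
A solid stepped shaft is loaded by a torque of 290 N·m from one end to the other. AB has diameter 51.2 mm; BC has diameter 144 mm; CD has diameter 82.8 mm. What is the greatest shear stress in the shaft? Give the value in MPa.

11.0 MPa

Under the same torque, τ_max = 16T/(πd³) is largest where d is smallest — segment AB (d = 51.2 mm).
τ_max = 16·290.0/(π·(0.0512)³) = 1.100×10^7 Pa.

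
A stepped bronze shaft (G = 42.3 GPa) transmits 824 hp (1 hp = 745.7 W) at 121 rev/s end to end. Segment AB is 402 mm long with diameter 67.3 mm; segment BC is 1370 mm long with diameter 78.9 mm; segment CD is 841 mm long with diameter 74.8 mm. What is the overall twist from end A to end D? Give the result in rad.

0.0159 rad

ω = 2π·121 = 760.3 rad/s, so T = P/ω = 824×745.7 / 760.3 = 808.2 N·m.
J_AB = π(0.0673)⁴/32 = 2.01×10^-6 m⁴; J_BC = π(0.0789)⁴/32 = 3.80×10^-6 m⁴; J_CD = π(0.0748)⁴/32 = 3.07×10^-6 m⁴.
θ = (T/G)·Σ L_i/J_i = (808.2/42.3×10⁹)·(0.402/2.01×10^-6 + 1.37/3.80×10^-6 + 0.841/3.07×10^-6) = 0.01592 rad.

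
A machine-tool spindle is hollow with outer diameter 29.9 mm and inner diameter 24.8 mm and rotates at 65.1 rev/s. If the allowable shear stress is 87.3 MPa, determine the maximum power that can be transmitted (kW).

J = π(d_o⁴ − d_i⁴)/32 = π(0.0299⁴ − 0.0248⁴)/32 = 4.133×10^-8 m⁴.
T_max = τ_allow·J/r = 8.73×10^7 × 4.133×10^-8 / 0.0149 = 241.3 N·m.
ω = 2π·65.1 = 409.0 rad/s, so P_max = T_max·ω = 9.872×10^4 W.

98.7 kW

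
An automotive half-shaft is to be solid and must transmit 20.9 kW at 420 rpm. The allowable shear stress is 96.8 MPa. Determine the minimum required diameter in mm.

ω = 2π·420/60 = 43.98 rad/s, so T = P/ω = 20.9×10³ / 43.98 = 475.2 N·m.
For a solid shaft τ_max = 16T/(πd³), so d = (16T/(π τ_allow))^(1/3) = (16·475.2/(π·9.68×10^7))^(1/3) = 0.02924 m.

29.2 mm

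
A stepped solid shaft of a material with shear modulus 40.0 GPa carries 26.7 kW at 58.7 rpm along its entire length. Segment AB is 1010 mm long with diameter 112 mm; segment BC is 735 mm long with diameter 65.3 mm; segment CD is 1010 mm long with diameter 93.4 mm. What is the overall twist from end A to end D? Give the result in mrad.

ω = 2π·58.7/60 = 6.147 rad/s, so T = P/ω = 26.7×10³ / 6.147 = 4344 N·m.
J_AB = π(0.112)⁴/32 = 1.54×10^-5 m⁴; J_BC = π(0.0653)⁴/32 = 1.79×10^-6 m⁴; J_CD = π(0.0934)⁴/32 = 7.47×10^-6 m⁴.
θ = (T/G)·Σ L_i/J_i = (4344/40.0×10⁹)·(1.01/1.54×10^-5 + 0.735/1.79×10^-6 + 1.01/7.47×10^-6) = 0.06649 rad.

66.5 mrad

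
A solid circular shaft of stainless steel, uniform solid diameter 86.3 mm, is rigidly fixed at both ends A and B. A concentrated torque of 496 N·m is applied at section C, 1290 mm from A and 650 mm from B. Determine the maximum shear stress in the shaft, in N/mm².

2.61 N/mm²

With uniform GJ and both ends fixed, compatibility θ_AC = θ_CB gives T_A·a = T_B·b, together with T_A + T_B = T₀.
T_A = T₀·b/(a+b) = 496.0·650/1940 = 166.2 N·m; T_B = 329.8 N·m.
τ in each portion: τ_AC = 1.32×10^6 Pa, τ_CB = 2.61×10^6 Pa; maximum is in CB.
τ_max = T_CB·r/J = 329.8·0.0432/5.45×10^-6 = 2.613×10^6 Pa.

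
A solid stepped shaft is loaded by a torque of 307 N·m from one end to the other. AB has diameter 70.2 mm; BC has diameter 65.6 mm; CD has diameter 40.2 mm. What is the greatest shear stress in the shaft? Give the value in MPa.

Under the same torque, τ_max = 16T/(πd³) is largest where d is smallest — segment CD (d = 40.2 mm).
τ_max = 16·307.0/(π·(0.0402)³) = 2.407×10^7 Pa.

24.1 MPa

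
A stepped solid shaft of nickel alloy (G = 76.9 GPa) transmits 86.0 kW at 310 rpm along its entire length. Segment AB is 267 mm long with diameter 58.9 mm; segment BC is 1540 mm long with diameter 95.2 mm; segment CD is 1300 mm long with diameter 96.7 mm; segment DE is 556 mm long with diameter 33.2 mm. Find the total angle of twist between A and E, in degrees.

10.3°

ω = 2π·310/60 = 32.46 rad/s, so T = P/ω = 86.0×10³ / 32.46 = 2649 N·m.
J_AB = π(0.0589)⁴/32 = 1.18×10^-6 m⁴; J_BC = π(0.0952)⁴/32 = 8.06×10^-6 m⁴; J_CD = π(0.0967)⁴/32 = 8.58×10^-6 m⁴; J_DE = π(0.0332)⁴/32 = 1.19×10^-7 m⁴.
θ = (T/G)·Σ L_i/J_i = (2649/76.9×10⁹)·(0.267/1.18×10^-6 + 1.54/8.06×10^-6 + 1.30/8.58×10^-6 + 0.556/1.19×10^-7) = 0.1802 rad.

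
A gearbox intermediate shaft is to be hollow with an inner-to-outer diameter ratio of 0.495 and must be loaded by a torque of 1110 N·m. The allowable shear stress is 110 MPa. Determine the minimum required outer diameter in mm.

38.0 mm

For a hollow shaft with d_i/d_o = 0.495: τ_max = 16T/(π d_o³ (1−k⁴)), so d_o = [16T/(π τ_allow (1−k⁴))]^(1/3) = [16·1110/(π·1.10×10^8·0.9400)]^(1/3) = 0.03795 m.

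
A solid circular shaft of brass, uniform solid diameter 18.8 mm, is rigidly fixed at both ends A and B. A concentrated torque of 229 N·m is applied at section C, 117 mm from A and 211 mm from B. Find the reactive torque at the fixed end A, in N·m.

With uniform GJ and both ends fixed, compatibility θ_AC = θ_CB gives T_A·a = T_B·b, together with T_A + T_B = T₀.
T_A = T₀·b/(a+b) = 229.0·211/328.0 = 147.3 N·m; T_B = 81.69 N·m.

147 N·m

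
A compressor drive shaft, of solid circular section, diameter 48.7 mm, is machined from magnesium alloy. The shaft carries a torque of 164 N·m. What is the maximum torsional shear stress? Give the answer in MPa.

7.23 MPa

J = πd⁴/32 = π(0.0487)⁴/32 = 5.522×10^-7 m⁴.
τ_max = T·r/J = 164.0 × 0.0244 / 5.522×10^-7 = 7.231×10^6 Pa.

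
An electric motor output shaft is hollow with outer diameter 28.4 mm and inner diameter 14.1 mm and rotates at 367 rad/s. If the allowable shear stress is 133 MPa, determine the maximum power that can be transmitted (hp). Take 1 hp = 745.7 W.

277 hp

J = π(d_o⁴ − d_i⁴)/32 = π(0.0284⁴ − 0.0141⁴)/32 = 5.999×10^-8 m⁴.
T_max = τ_allow·J/r = 1.33×10^8 × 5.999×10^-8 / 0.0142 = 561.8 N·m.
ω = 367 rad/s, so P_max = T_max·ω = 2.062×10^5 W.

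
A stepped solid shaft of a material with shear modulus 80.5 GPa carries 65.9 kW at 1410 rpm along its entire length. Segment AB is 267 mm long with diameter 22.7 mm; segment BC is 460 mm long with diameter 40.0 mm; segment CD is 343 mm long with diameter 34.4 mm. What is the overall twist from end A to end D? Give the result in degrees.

ω = 2π·1410/60 = 147.7 rad/s, so T = P/ω = 65.9×10³ / 147.7 = 446.3 N·m.
J_AB = π(0.0227)⁴/32 = 2.61×10^-8 m⁴; J_BC = π(0.0400)⁴/32 = 2.51×10^-7 m⁴; J_CD = π(0.0344)⁴/32 = 1.37×10^-7 m⁴.
θ = (T/G)·Σ L_i/J_i = (446.3/80.5×10⁹)·(0.267/2.61×10^-8 + 0.460/2.51×10^-7 + 0.343/1.37×10^-7) = 0.08077 rad.

4.63°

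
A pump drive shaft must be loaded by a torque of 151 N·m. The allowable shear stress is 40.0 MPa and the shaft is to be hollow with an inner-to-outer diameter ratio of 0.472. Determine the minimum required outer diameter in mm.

27.2 mm

For a hollow shaft with d_i/d_o = 0.472: τ_max = 16T/(π d_o³ (1−k⁴)), so d_o = [16T/(π τ_allow (1−k⁴))]^(1/3) = [16·151.0/(π·4.00×10^7·0.9504)]^(1/3) = 0.02725 m.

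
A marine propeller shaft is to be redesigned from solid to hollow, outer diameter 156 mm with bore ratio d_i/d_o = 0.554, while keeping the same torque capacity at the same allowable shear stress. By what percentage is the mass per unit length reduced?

Equal τ_max and T ⇒ the solid shaft needs d_s³ = d_o³(1−k⁴), so d_s = 156·(1−0.554⁴)^(1/3) = 150.9 mm.
Area ratio A_h/A_s = d_o²(1−k²)/d_s² = (1−k²)/(1−k⁴)^(2/3) = 0.7403.
Mass saving = 1 − 0.7403 = 26.0 %.

26.0 %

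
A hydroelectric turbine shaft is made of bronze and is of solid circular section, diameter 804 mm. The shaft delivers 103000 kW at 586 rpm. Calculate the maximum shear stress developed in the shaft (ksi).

ω = 2π·586/60 = 61.37 rad/s, so T = P/ω = 103000×10³ / 61.37 = 1.678e6 N·m.
J = πd⁴/32 = π(0.804)⁴/32 = 0.04102 m⁴.
τ_max = T·r/J = 1.678e6 × 0.402 / 0.04102 = 1.645×10^7 Pa.

2.39 ksi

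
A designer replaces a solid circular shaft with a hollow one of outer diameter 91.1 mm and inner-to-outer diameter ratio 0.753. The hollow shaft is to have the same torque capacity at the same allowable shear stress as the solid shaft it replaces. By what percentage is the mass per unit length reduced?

Equal τ_max and T ⇒ the solid shaft needs d_s³ = d_o³(1−k⁴), so d_s = 91.1·(1−0.753⁴)^(1/3) = 80.05 mm.
Area ratio A_h/A_s = d_o²(1−k²)/d_s² = (1−k²)/(1−k⁴)^(2/3) = 0.5608.
Mass saving = 1 − 0.5608 = 43.9 %.

43.9 %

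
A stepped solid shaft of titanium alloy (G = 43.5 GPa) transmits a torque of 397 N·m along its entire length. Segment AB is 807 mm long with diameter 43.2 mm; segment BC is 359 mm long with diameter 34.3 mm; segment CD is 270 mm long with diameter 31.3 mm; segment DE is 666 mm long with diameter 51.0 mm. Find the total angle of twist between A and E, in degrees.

J_AB = π(0.0432)⁴/32 = 3.42×10^-7 m⁴; J_BC = π(0.0343)⁴/32 = 1.36×10^-7 m⁴; J_CD = π(0.0313)⁴/32 = 9.42×10^-8 m⁴; J_DE = π(0.0510)⁴/32 = 6.64×10^-7 m⁴.
θ = (T/G)·Σ L_i/J_i = (397.0/43.5×10⁹)·(0.807/3.42×10^-7 + 0.359/1.36×10^-7 + 0.270/9.42×10^-8 + 0.666/6.64×10^-7) = 0.08095 rad.

4.64°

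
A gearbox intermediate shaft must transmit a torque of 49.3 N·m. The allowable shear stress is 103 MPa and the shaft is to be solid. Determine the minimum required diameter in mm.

For a solid shaft τ_max = 16T/(πd³), so d = (16T/(π τ_allow))^(1/3) = (16·49.30/(π·1.03×10^8))^(1/3) = 0.01346 m.

13.5 mm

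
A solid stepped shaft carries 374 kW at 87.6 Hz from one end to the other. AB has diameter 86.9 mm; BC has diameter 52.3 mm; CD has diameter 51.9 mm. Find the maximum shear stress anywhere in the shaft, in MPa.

24.8 MPa

ω = 2π·87.6 = 550.4 rad/s, so T = P/ω = 374×10³ / 550.4 = 679.5 N·m.
Under the same torque, τ_max = 16T/(πd³) is largest where d is smallest — segment CD (d = 51.9 mm).
τ_max = 16·679.5/(π·(0.0519)³) = 2.475×10^7 Pa.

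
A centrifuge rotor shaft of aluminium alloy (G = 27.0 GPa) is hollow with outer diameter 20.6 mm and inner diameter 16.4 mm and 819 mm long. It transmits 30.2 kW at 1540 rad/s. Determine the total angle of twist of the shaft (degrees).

ω = 1540 rad/s, so T = P/ω = 30.2×10³ / 1540 = 19.61 N·m.
J = π(d_o⁴ − d_i⁴)/32 = π(0.0206⁴ − 0.0164⁴)/32 = 1.058×10^-8 m⁴.
θ = T·L/(G·J) = 19.61 × 0.819 / (27.0×10⁹ × 1.058×10^-8) = 0.05624 rad.

3.22°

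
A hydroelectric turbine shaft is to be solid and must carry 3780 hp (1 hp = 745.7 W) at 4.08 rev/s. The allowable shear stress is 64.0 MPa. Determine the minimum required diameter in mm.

ω = 2π·4.08 = 25.64 rad/s, so T = P/ω = 3780×745.7 / 25.64 = 110000 N·m.
For a solid shaft τ_max = 16T/(πd³), so d = (16T/(π τ_allow))^(1/3) = (16·110000/(π·6.40×10^7))^(1/3) = 0.2061 m.

206 mm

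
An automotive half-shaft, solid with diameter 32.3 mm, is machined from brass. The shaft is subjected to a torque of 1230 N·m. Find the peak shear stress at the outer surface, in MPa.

186 MPa

J = πd⁴/32 = π(0.0323)⁴/32 = 1.069×10^-7 m⁴.
τ_max = T·r/J = 1230 × 0.0161 / 1.069×10^-7 = 1.859×10^8 Pa.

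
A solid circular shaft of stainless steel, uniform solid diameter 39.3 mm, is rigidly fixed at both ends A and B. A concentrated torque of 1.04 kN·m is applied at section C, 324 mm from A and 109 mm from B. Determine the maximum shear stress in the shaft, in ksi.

9.47 ksi

With uniform GJ and both ends fixed, compatibility θ_AC = θ_CB gives T_A·a = T_B·b, together with T_A + T_B = T₀.
T_A = T₀·b/(a+b) = 1040·109/433.0 = 261.8 N·m; T_B = 778.2 N·m.
τ in each portion: τ_AC = 2.20×10^7 Pa, τ_CB = 6.53×10^7 Pa; maximum is in CB.
τ_max = T_CB·r/J = 778.2·0.0196/2.34×10^-7 = 6.530×10^7 Pa.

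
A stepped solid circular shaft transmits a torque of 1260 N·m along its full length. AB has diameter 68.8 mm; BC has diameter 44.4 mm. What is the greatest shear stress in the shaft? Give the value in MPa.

73.3 MPa

Under the same torque, τ_max = 16T/(πd³) is largest where d is smallest — segment BC (d = 44.4 mm).
τ_max = 16·1260/(π·(0.0444)³) = 7.331×10^7 Pa.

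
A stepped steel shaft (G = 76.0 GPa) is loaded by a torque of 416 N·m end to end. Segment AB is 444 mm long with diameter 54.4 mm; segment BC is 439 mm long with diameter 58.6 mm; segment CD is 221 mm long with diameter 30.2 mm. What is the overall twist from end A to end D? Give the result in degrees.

J_AB = π(0.0544)⁴/32 = 8.60×10^-7 m⁴; J_BC = π(0.0586)⁴/32 = 1.16×10^-6 m⁴; J_CD = π(0.0302)⁴/32 = 8.17×10^-8 m⁴.
θ = (T/G)·Σ L_i/J_i = (416.0/76.0×10⁹)·(0.444/8.60×10^-7 + 0.439/1.16×10^-6 + 0.221/8.17×10^-8) = 0.01972 rad.

1.13°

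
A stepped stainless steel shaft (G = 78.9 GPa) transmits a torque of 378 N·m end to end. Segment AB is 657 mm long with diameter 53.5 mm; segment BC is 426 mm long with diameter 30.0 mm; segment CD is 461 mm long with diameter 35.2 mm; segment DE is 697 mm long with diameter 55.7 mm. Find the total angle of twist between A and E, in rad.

0.0478 rad

J_AB = π(0.0535)⁴/32 = 8.04×10^-7 m⁴; J_BC = π(0.0300)⁴/32 = 7.95×10^-8 m⁴; J_CD = π(0.0352)⁴/32 = 1.51×10^-7 m⁴; J_DE = π(0.0557)⁴/32 = 9.45×10^-7 m⁴.
θ = (T/G)·Σ L_i/J_i = (378.0/78.9×10⁹)·(0.657/8.04×10^-7 + 0.426/7.95×10^-8 + 0.461/1.51×10^-7 + 0.697/9.45×10^-7) = 0.04777 rad.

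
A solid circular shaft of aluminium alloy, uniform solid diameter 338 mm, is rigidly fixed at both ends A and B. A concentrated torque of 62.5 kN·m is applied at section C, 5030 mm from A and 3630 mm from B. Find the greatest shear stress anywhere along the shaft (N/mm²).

With uniform GJ and both ends fixed, compatibility θ_AC = θ_CB gives T_A·a = T_B·b, together with T_A + T_B = T₀.
T_A = T₀·b/(a+b) = 62500·3630/8660 = 26200 N·m; T_B = 36300 N·m.
τ in each portion: τ_AC = 3.46×10^6 Pa, τ_CB = 4.79×10^6 Pa; maximum is in CB.
τ_max = T_CB·r/J = 36300·0.169/1.28×10^-3 = 4.788×10^6 Pa.

4.79 N/mm²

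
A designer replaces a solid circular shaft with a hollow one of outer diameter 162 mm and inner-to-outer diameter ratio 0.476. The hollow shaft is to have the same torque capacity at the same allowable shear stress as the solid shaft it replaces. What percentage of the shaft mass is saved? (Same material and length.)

19.9 %

Equal τ_max and T ⇒ the solid shaft needs d_s³ = d_o³(1−k⁴), so d_s = 162·(1−0.476⁴)^(1/3) = 159.2 mm.
Area ratio A_h/A_s = d_o²(1−k²)/d_s² = (1−k²)/(1−k⁴)^(2/3) = 0.8011.
Mass saving = 1 − 0.8011 = 19.9 %.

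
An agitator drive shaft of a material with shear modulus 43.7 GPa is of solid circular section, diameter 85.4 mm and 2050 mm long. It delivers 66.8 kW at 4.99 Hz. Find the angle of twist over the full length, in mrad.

19.1 mrad

ω = 2π·4.99 = 31.35 rad/s, so T = P/ω = 66.8×10³ / 31.35 = 2131 N·m.
J = πd⁴/32 = π(0.0854)⁴/32 = 5.222×10^-6 m⁴.
θ = T·L/(G·J) = 2131 × 2.05 / (43.7×10⁹ × 5.222×10^-6) = 0.01914 rad.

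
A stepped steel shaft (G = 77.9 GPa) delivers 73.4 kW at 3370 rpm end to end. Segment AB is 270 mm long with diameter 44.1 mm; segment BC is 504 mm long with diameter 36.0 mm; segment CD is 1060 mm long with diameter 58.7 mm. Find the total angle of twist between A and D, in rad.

ω = 2π·3370/60 = 352.9 rad/s, so T = P/ω = 73.4×10³ / 352.9 = 208.0 N·m.
J_AB = π(0.0441)⁴/32 = 3.71×10^-7 m⁴; J_BC = π(0.0360)⁴/32 = 1.65×10^-7 m⁴; J_CD = π(0.0587)⁴/32 = 1.17×10^-6 m⁴.
θ = (T/G)·Σ L_i/J_i = (208.0/77.9×10⁹)·(0.270/3.71×10^-7 + 0.504/1.65×10^-7 + 1.06/1.17×10^-6) = 0.01253 rad.

0.0125 rad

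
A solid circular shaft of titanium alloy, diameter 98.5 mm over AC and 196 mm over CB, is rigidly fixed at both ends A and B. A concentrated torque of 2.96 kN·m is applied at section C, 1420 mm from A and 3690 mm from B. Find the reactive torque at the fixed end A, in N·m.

Compatibility: T_A·a/J_AC = T_B·b/J_CB with T_A + T_B = T₀.
J_AC = 9.24×10^-6 m⁴, J_CB = 1.45×10^-4 m⁴, so T_A = T₀·(J_AC/a)/((J_AC/a)+(J_CB/b)) = 420.9 N·m, T_B = 2539 N·m.

421 N·m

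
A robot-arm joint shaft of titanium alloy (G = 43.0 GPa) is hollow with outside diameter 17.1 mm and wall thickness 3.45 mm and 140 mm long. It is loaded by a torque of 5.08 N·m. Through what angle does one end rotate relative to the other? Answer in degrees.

J = π(d_o⁴ − d_i⁴)/32 = π(0.0171⁴ − 0.0102⁴)/32 = 7.332×10^-9 m⁴.
θ = T·L/(G·J) = 5.080 × 0.140 / (43.0×10⁹ × 7.332×10^-9) = 2.256×10^-3 rad.

0.129°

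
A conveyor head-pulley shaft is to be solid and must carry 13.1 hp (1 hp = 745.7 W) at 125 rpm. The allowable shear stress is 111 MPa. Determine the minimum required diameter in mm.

32.5 mm

ω = 2π·125/60 = 13.09 rad/s, so T = P/ω = 13.1×745.7 / 13.09 = 746.3 N·m.
For a solid shaft τ_max = 16T/(πd³), so d = (16T/(π τ_allow))^(1/3) = (16·746.3/(π·1.11×10^8))^(1/3) = 0.03247 m.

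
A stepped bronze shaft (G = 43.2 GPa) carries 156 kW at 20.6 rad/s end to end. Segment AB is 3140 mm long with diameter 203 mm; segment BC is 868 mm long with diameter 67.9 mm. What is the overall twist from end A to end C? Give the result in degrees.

4.37°

ω = 20.6 rad/s, so T = P/ω = 156×10³ / 20.60 = 7573 N·m.
J_AB = π(0.203)⁴/32 = 1.67×10^-4 m⁴; J_BC = π(0.0679)⁴/32 = 2.09×10^-6 m⁴.
θ = (T/G)·Σ L_i/J_i = (7573/43.2×10⁹)·(3.14/1.67×10^-4 + 0.868/2.09×10^-6) = 0.07622 rad.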